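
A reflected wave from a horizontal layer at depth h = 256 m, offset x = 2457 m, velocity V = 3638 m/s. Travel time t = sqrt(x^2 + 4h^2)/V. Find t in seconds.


x^2 + 4h^2 = 2457^2 + 4*256^2 = 6036849 + 262144 = 6298993
sqrt(6298993) = 2509.7795
t = 2509.7795 / 3638 = 0.6899 s

0.6899


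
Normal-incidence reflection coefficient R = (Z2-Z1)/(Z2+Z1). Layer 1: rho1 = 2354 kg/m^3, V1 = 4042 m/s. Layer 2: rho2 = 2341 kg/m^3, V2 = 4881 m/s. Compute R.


Z1 = 2354 * 4042 = 9514868
Z2 = 2341 * 4881 = 11426421
R = (11426421 - 9514868) / (11426421 + 9514868) = 1911553 / 20941289 = 0.0913

0.0913


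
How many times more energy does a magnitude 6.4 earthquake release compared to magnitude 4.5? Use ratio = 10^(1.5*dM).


M2 - M1 = 6.4 - 4.5 = 1.9
1.5 * 1.9 = 2.85
ratio = 10^2.85 = 707.95

707.95


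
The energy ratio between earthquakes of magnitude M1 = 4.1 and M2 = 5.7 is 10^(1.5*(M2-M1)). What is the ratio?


M2 - M1 = 5.7 - 4.1 = 1.6
1.5 * 1.6 = 2.4
ratio = 10^2.4 = 251.19

251.19


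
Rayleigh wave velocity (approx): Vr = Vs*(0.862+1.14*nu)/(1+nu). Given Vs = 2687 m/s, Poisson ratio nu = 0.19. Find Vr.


Numerator factor = 0.862 + 1.14*0.19 = 1.0786
Denominator = 1 + 0.19 = 1.19
Vr = 2687 * 1.0786 / 1.19 = 2435.46 m/s

2435.46


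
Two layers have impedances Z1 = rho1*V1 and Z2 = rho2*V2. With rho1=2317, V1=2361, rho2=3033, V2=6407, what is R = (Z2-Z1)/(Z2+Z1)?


Z1 = 2317 * 2361 = 5470437
Z2 = 3033 * 6407 = 19432431
R = (19432431 - 5470437) / (19432431 + 5470437) = 13961994 / 24902868 = 0.5607

0.5607


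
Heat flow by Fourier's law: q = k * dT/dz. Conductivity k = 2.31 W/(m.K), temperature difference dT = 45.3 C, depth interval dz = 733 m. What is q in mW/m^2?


q = k * dT / dz * 1000
= 2.31 * 45.3 / 733 * 1000
= 0.14276 * 1000
= 142.7599 mW/m^2

142.7599


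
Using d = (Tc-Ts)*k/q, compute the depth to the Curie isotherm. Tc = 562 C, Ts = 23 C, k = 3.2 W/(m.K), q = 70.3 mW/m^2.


T_Curie - T_surf = 562 - 23 = 539 C
Convert q to W/m^2: 70.3 mW/m^2 = 0.0703 W/m^2
d = 539 * 3.2 / 0.0703 = 24534.85 m

24534.85


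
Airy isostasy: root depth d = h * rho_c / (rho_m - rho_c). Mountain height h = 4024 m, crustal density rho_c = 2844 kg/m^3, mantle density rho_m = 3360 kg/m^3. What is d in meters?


rho_m - rho_c = 3360 - 2844 = 516
d = 4024 * 2844 / 516
= 11444256 / 516
= 22178.79 m

22178.79


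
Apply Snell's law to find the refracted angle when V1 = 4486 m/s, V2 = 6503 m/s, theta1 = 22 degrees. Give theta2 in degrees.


sin(theta1) = sin(22 deg) = 0.374607
sin(theta2) = V2/V1 * sin(theta1) = 6503/4486 * 0.374607 = 0.543038
theta2 = arcsin(0.543038) = 32.8907 degrees

32.8907


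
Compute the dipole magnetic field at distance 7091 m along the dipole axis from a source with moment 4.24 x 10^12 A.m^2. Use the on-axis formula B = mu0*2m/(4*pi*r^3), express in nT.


m = 4.24 x 10^12 = 4240000000000 A.m^2
2m = 8480000000000 A.m^2
r^3 = 7091^3 = 356551654571
B = (4pi*10^-7) * 8480000000000 / (4*pi * 356551654571) * 1e9
= 10656282.280977 / 4480560234502.16 * 1e9
= 2378.337 nT

2378.337


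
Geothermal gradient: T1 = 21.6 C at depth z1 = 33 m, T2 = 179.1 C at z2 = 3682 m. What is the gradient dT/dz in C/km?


dT = 179.1 - 21.6 = 157.5 C
dz = 3682 - 33 = 3649 m
gradient = dT/dz * 1000 = 157.5/3649 * 1000 = 43.1625 C/km

43.1625


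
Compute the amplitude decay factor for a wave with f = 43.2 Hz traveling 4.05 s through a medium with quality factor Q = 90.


pi*f*t/Q = pi*43.2*4.05/90 = 6.107256
A/A0 = exp(-6.107256) = 0.002227

0.002227


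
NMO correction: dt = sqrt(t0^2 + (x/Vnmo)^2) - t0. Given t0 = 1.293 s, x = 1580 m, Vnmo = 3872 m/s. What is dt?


x/Vnmo = 1580/3872 = 0.408058
(x/Vnmo)^2 = 0.166511
t0^2 = 1.671849
sqrt(1.671849 + 0.166511) = 1.355861
dt = 1.355861 - 1.293 = 0.062861

0.062861


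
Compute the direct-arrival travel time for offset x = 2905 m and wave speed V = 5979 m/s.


t = x / V
= 2905 / 5979
= 0.4859 s

0.4859


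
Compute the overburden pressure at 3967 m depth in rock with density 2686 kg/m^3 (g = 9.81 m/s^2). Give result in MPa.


P = rho * g * z / 1e6
= 2686 * 9.81 * 3967 / 1e6
= 104529101.22 / 1e6
= 104.5291 MPa

104.5291


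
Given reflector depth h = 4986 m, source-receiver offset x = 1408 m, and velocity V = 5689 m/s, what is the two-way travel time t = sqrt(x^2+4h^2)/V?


x^2 + 4h^2 = 1408^2 + 4*4986^2 = 1982464 + 99440784 = 101423248
sqrt(101423248) = 10070.911
t = 10070.911 / 5689 = 1.7702 s

1.7702


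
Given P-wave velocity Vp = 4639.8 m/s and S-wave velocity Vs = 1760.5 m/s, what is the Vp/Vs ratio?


Vp/Vs = 4639.8 / 1760.5
= 2.6355

2.6355


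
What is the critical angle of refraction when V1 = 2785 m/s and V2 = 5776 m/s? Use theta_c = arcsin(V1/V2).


V1/V2 = 2785/5776 = 0.482168
theta_c = arcsin(0.482168) = 28.8271 degrees

28.8271


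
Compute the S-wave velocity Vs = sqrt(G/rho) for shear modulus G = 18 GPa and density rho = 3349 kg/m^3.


Convert G to Pa: G = 18e9 Pa
Compute G/rho = 18e9 / 3349 = 5374738.728
Vs = sqrt(5374738.728) = 2318.35 m/s

2318.35


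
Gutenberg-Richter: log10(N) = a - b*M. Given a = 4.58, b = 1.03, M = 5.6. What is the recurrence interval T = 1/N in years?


log10(N) = 4.58 - 1.03*5.6 = -1.188
N = 10^-1.188 = 0.064863
T = 1/N = 1/0.064863 = 15.417 years

15.417


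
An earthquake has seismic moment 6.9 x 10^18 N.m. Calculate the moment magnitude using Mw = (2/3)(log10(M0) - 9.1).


log10(M0) = log10(6.9 x 10^18) = 18.8388
Mw = 2/3 * (18.8388 - 9.1)
= 2/3 * 9.7388
= 6.49

6.49


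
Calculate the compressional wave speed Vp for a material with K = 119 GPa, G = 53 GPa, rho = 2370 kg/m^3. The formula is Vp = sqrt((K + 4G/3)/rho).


First compute the effective modulus:
K + 4G/3 = 119e9 + 4*53e9/3 = 189666666666.67 Pa
Then divide by density:
189666666666.67 / 2370 = 80028129.3952 Pa/(kg/m^3)
Take the square root:
Vp = sqrt(80028129.3952) = 8945.84 m/s

8945.84


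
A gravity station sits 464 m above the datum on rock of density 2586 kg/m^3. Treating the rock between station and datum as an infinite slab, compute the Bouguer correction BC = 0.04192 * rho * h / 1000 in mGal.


BC = 0.04192 * rho * h / 1000
= 0.04192 * 2586 * 464 / 1000
= 50.3 mGal

50.3


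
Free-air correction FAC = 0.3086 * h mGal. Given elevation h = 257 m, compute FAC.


FAC = 0.3086 * h
= 0.3086 * 257
= 79.3102 mGal

79.3102


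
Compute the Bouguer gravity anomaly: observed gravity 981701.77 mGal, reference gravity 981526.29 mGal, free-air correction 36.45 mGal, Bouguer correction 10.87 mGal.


BA = g_obs - g_ref + FAC - BC
= 981701.77 - 981526.29 + 36.45 - 10.87
= 201.06 mGal

201.06


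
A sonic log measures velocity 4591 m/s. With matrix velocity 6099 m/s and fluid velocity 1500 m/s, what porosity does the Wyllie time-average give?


1/V - 1/Vm = 1/4591 - 1/6099 = 5.386e-05
1/Vf - 1/Vm = 1/1500 - 1/6099 = 0.00050271
phi = 5.386e-05 / 0.00050271 = 0.1071

0.1071


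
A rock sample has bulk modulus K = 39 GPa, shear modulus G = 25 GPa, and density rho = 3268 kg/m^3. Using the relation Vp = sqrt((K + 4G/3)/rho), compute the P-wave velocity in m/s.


First compute the effective modulus:
K + 4G/3 = 39e9 + 4*25e9/3 = 72333333333.33 Pa
Then divide by density:
72333333333.33 / 3268 = 22133822.9294 Pa/(kg/m^3)
Take the square root:
Vp = sqrt(22133822.9294) = 4704.66 m/s

4704.66


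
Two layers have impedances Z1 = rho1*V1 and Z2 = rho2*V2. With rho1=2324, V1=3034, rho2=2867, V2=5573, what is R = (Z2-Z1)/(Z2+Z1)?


Z1 = 2324 * 3034 = 7051016
Z2 = 2867 * 5573 = 15977791
R = (15977791 - 7051016) / (15977791 + 7051016) = 8926775 / 23028807 = 0.3876

0.3876


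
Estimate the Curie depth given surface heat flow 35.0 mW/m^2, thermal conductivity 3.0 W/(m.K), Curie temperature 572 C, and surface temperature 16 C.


T_Curie - T_surf = 572 - 16 = 556 C
Convert q to W/m^2: 35.0 mW/m^2 = 0.035 W/m^2
d = 556 * 3.0 / 0.035 = 47657.14 m

47657.14


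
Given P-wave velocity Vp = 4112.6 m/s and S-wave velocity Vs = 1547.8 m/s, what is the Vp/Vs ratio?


Vp/Vs = 4112.6 / 1547.8
= 2.6571

2.6571


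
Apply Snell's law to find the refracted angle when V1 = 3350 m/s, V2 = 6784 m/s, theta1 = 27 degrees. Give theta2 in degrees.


sin(theta1) = sin(27 deg) = 0.45399
sin(theta2) = V2/V1 * sin(theta1) = 6784/3350 * 0.45399 = 0.919365
theta2 = arcsin(0.919365) = 66.8334 degrees

66.8334


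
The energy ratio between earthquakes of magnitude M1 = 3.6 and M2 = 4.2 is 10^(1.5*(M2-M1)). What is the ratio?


M2 - M1 = 4.2 - 3.6 = 0.6
1.5 * 0.6 = 0.9
ratio = 10^0.9 = 7.94

7.94


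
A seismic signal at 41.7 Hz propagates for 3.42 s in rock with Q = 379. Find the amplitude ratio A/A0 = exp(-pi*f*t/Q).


pi*f*t/Q = pi*41.7*3.42/379 = 1.182151
A/A0 = exp(-1.182151) = 0.306619

0.306619


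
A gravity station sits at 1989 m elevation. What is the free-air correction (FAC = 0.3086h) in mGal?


FAC = 0.3086 * h
= 0.3086 * 1989
= 613.8054 mGal

613.8054


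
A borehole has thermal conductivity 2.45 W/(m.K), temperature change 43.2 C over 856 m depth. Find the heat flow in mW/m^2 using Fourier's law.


q = k * dT / dz * 1000
= 2.45 * 43.2 / 856 * 1000
= 0.123645 * 1000
= 123.6449 mW/m^2

123.6449


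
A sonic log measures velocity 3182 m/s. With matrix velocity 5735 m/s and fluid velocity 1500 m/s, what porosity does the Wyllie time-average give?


1/V - 1/Vm = 1/3182 - 1/5735 = 0.0001399
1/Vf - 1/Vm = 1/1500 - 1/5735 = 0.0004923
phi = 0.0001399 / 0.0004923 = 0.2842

0.2842


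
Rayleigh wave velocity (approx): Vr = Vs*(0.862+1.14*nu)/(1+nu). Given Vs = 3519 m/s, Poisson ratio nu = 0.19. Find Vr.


Numerator factor = 0.862 + 1.14*0.19 = 1.0786
Denominator = 1 + 0.19 = 1.19
Vr = 3519 * 1.0786 / 1.19 = 3189.57 m/s

3189.57


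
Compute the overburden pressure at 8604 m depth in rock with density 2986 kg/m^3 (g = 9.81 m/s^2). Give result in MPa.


P = rho * g * z / 1e6
= 2986 * 9.81 * 8604 / 1e6
= 252034046.64 / 1e6
= 252.034 MPa

252.034


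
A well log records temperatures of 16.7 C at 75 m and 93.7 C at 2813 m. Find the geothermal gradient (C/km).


dT = 93.7 - 16.7 = 77.0 C
dz = 2813 - 75 = 2738 m
gradient = dT/dz * 1000 = 77.0/2738 * 1000 = 28.1227 C/km

28.1227


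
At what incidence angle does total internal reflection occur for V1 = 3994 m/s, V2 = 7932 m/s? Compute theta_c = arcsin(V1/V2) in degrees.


V1/V2 = 3994/7932 = 0.50353
theta_c = arcsin(0.50353) = 30.2338 degrees

30.2338


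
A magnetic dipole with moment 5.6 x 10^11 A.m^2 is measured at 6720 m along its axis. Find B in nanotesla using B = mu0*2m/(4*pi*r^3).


m = 5.6 x 10^11 = 560000000000 A.m^2
2m = 1120000000000 A.m^2
r^3 = 6720^3 = 303464448000
B = (4pi*10^-7) * 1120000000000 / (4*pi * 303464448000) * 1e9
= 1407433.508808 / 3813446721849.93 * 1e9
= 369.0712 nT

369.0712


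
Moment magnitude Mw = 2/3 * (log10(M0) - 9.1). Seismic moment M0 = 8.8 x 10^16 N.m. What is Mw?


log10(M0) = log10(8.8 x 10^16) = 16.9445
Mw = 2/3 * (16.9445 - 9.1)
= 2/3 * 7.8445
= 5.23

5.23


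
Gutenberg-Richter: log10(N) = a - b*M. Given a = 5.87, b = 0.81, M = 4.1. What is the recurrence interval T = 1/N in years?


log10(N) = 5.87 - 0.81*4.1 = 2.549
N = 10^2.549 = 353.997341
T = 1/N = 1/353.997341 = 0.0028 years

0.0028


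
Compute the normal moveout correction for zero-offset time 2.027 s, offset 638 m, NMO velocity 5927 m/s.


x/Vnmo = 638/5927 = 0.107643
(x/Vnmo)^2 = 0.011587
t0^2 = 4.108729
sqrt(4.108729 + 0.011587) = 2.029856
dt = 2.029856 - 2.027 = 0.002856

0.002856


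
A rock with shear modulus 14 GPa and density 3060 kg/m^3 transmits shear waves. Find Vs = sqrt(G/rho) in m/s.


Convert G to Pa: G = 14e9 Pa
Compute G/rho = 14e9 / 3060 = 4575163.3987
Vs = sqrt(4575163.3987) = 2138.96 m/s

2138.96


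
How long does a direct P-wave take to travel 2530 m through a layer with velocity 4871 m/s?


t = x / V
= 2530 / 4871
= 0.5194 s

0.5194


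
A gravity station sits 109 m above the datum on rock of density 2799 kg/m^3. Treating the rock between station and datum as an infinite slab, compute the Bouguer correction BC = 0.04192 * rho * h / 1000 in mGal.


BC = 0.04192 * rho * h / 1000
= 0.04192 * 2799 * 109 / 1000
= 12.7894 mGal

12.7894


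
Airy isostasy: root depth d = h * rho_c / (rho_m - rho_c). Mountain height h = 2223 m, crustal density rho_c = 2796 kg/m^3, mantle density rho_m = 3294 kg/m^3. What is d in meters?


rho_m - rho_c = 3294 - 2796 = 498
d = 2223 * 2796 / 498
= 6215508 / 498
= 12480.94 m

12480.94


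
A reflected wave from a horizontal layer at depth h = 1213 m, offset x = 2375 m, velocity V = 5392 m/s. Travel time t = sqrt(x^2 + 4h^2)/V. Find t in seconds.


x^2 + 4h^2 = 2375^2 + 4*1213^2 = 5640625 + 5885476 = 11526101
sqrt(11526101) = 3395.0112
t = 3395.0112 / 5392 = 0.6296 s

0.6296


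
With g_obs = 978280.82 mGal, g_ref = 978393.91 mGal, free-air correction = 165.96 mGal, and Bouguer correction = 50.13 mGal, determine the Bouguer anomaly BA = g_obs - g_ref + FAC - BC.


BA = g_obs - g_ref + FAC - BC
= 978280.82 - 978393.91 + 165.96 - 50.13
= 2.74 mGal

2.74


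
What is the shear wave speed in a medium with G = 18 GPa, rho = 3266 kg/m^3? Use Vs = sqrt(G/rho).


Convert G to Pa: G = 18e9 Pa
Compute G/rho = 18e9 / 3266 = 5511328.8426
Vs = sqrt(5511328.8426) = 2347.62 m/s

2347.62


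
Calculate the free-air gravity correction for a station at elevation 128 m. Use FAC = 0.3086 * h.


FAC = 0.3086 * h
= 0.3086 * 128
= 39.5008 mGal

39.5008


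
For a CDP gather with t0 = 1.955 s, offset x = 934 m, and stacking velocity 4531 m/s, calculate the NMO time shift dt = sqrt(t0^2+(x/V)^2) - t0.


x/Vnmo = 934/4531 = 0.206136
(x/Vnmo)^2 = 0.042492
t0^2 = 3.822025
sqrt(3.822025 + 0.042492) = 1.965837
dt = 1.965837 - 1.955 = 0.010837

0.010837


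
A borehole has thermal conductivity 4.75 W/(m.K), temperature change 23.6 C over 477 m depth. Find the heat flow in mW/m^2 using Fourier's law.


q = k * dT / dz * 1000
= 4.75 * 23.6 / 477 * 1000
= 0.23501 * 1000
= 235.0105 mW/m^2

235.0105


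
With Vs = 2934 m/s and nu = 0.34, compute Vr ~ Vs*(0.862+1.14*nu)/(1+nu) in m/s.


Numerator factor = 0.862 + 1.14*0.34 = 1.2496
Denominator = 1 + 0.34 = 1.34
Vr = 2934 * 1.2496 / 1.34 = 2736.06 m/s

2736.06


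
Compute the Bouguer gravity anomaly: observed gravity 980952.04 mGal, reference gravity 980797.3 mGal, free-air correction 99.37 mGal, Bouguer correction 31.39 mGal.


BA = g_obs - g_ref + FAC - BC
= 980952.04 - 980797.3 + 99.37 - 31.39
= 222.72 mGal

222.72


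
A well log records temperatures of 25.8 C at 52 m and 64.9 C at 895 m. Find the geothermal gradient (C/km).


dT = 64.9 - 25.8 = 39.1 C
dz = 895 - 52 = 843 m
gradient = dT/dz * 1000 = 39.1/843 * 1000 = 46.382 C/km

46.382


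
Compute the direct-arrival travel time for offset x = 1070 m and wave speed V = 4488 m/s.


t = x / V
= 1070 / 4488
= 0.2384 s

0.2384


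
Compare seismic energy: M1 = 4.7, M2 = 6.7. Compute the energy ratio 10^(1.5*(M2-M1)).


M2 - M1 = 6.7 - 4.7 = 2.0
1.5 * 2.0 = 3.0
ratio = 10^3.0 = 1000.0

1000.0


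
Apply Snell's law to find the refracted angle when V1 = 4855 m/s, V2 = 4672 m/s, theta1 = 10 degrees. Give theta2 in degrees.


sin(theta1) = sin(10 deg) = 0.173648
sin(theta2) = V2/V1 * sin(theta1) = 4672/4855 * 0.173648 = 0.167103
theta2 = arcsin(0.167103) = 9.6194 degrees

9.6194


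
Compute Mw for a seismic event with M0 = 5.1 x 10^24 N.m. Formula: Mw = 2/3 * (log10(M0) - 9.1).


log10(M0) = log10(5.1 x 10^24) = 24.7076
Mw = 2/3 * (24.7076 - 9.1)
= 2/3 * 15.6076
= 10.41

10.41


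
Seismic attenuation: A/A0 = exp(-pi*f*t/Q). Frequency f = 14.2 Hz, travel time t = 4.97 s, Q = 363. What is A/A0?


pi*f*t/Q = pi*14.2*4.97/363 = 0.610784
A/A0 = exp(-0.610784) = 0.542925

0.542925


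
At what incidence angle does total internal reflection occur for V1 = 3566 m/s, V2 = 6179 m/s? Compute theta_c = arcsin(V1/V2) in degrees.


V1/V2 = 3566/6179 = 0.577116
theta_c = arcsin(0.577116) = 35.248 degrees

35.248


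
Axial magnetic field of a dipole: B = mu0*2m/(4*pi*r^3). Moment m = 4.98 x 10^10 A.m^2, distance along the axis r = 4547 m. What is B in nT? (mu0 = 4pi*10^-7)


m = 4.98 x 10^10 = 49800000000 A.m^2
2m = 99600000000 A.m^2
r^3 = 4547^3 = 94010175323
B = (4pi*10^-7) * 99600000000 / (4*pi * 94010175323) * 1e9
= 125161.051319 / 1181366704629.7 * 1e9
= 105.946 nT

105.946


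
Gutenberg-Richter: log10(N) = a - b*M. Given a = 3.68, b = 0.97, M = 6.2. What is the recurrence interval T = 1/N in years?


log10(N) = 3.68 - 0.97*6.2 = -2.334
N = 10^-2.334 = 0.004634
T = 1/N = 1/0.004634 = 215.7744 years

215.7744


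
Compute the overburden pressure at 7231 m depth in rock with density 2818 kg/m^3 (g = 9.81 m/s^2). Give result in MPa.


P = rho * g * z / 1e6
= 2818 * 9.81 * 7231 / 1e6
= 199897957.98 / 1e6
= 199.898 MPa

199.898


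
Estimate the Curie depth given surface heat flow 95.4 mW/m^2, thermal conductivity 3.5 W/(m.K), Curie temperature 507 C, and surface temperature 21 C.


T_Curie - T_surf = 507 - 21 = 486 C
Convert q to W/m^2: 95.4 mW/m^2 = 0.0954 W/m^2
d = 486 * 3.5 / 0.0954 = 17830.19 m

17830.19


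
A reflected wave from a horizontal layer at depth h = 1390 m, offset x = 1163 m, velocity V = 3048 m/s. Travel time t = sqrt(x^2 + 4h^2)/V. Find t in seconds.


x^2 + 4h^2 = 1163^2 + 4*1390^2 = 1352569 + 7728400 = 9080969
sqrt(9080969) = 3013.4646
t = 3013.4646 / 3048 = 0.9887 s

0.9887


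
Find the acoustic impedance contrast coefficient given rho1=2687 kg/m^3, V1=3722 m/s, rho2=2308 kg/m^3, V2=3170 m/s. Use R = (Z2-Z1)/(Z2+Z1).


Z1 = 2687 * 3722 = 10001014
Z2 = 2308 * 3170 = 7316360
R = (7316360 - 10001014) / (7316360 + 10001014) = -2684654 / 17317374 = -0.155

-0.155


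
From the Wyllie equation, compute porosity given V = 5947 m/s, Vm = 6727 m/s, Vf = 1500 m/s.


1/V - 1/Vm = 1/5947 - 1/6727 = 1.95e-05
1/Vf - 1/Vm = 1/1500 - 1/6727 = 0.00051801
phi = 1.95e-05 / 0.00051801 = 0.0376

0.0376


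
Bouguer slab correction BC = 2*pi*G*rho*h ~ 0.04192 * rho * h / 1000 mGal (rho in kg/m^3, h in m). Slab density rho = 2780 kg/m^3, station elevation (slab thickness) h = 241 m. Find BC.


BC = 0.04192 * rho * h / 1000
= 0.04192 * 2780 * 241 / 1000
= 28.0856 mGal

28.0856


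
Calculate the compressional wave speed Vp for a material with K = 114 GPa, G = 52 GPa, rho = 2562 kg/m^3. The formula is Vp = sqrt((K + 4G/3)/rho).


First compute the effective modulus:
K + 4G/3 = 114e9 + 4*52e9/3 = 183333333333.33 Pa
Then divide by density:
183333333333.33 / 2562 = 71558678.1161 Pa/(kg/m^3)
Take the square root:
Vp = sqrt(71558678.1161) = 8459.24 m/s

8459.24


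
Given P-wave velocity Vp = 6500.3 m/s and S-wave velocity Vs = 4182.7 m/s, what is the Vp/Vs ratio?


Vp/Vs = 6500.3 / 4182.7
= 1.5541

1.5541


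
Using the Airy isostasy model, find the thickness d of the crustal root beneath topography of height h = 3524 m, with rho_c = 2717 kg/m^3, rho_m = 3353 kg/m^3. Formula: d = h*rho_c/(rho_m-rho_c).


rho_m - rho_c = 3353 - 2717 = 636
d = 3524 * 2717 / 636
= 9574708 / 636
= 15054.57 m

15054.57


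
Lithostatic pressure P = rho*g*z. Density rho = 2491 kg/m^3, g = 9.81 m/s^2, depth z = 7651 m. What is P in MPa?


P = rho * g * z / 1e6
= 2491 * 9.81 * 7651 / 1e6
= 186965268.21 / 1e6
= 186.9653 MPa

186.9653


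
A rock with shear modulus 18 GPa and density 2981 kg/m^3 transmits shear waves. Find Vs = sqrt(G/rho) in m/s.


Convert G to Pa: G = 18e9 Pa
Compute G/rho = 18e9 / 2981 = 6038242.2006
Vs = sqrt(6038242.2006) = 2457.28 m/s

2457.28


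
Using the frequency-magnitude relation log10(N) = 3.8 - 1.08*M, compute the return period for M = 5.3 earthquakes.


log10(N) = 3.8 - 1.08*5.3 = -1.924
N = 10^-1.924 = 0.011912
T = 1/N = 1/0.011912 = 83.946 years

83.946


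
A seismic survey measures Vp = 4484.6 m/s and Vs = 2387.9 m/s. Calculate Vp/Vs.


Vp/Vs = 4484.6 / 2387.9
= 1.8781

1.8781


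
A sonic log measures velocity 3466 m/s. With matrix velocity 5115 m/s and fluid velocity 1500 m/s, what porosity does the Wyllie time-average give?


1/V - 1/Vm = 1/3466 - 1/5115 = 9.301e-05
1/Vf - 1/Vm = 1/1500 - 1/5115 = 0.00047116
phi = 9.301e-05 / 0.00047116 = 0.1974

0.1974


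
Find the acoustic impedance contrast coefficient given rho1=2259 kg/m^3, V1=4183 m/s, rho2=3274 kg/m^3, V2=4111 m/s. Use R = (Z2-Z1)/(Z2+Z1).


Z1 = 2259 * 4183 = 9449397
Z2 = 3274 * 4111 = 13459414
R = (13459414 - 9449397) / (13459414 + 9449397) = 4010017 / 22908811 = 0.175

0.175


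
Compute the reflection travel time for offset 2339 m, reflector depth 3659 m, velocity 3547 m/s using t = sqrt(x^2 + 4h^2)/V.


x^2 + 4h^2 = 2339^2 + 4*3659^2 = 5470921 + 53553124 = 59024045
sqrt(59024045) = 7682.7108
t = 7682.7108 / 3547 = 2.166 s

2.166


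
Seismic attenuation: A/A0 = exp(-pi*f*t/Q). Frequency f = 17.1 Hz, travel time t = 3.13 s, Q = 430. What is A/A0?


pi*f*t/Q = pi*17.1*3.13/430 = 0.391041
A/A0 = exp(-0.391041) = 0.676353

0.676353


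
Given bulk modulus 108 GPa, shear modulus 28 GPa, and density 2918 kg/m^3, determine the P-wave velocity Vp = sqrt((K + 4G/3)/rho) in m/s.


First compute the effective modulus:
K + 4G/3 = 108e9 + 4*28e9/3 = 145333333333.33 Pa
Then divide by density:
145333333333.33 / 2918 = 49805803.0615 Pa/(kg/m^3)
Take the square root:
Vp = sqrt(49805803.0615) = 7057.32 m/s

7057.32


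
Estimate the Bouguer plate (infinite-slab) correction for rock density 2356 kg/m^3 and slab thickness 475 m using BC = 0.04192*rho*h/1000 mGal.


BC = 0.04192 * rho * h / 1000
= 0.04192 * 2356 * 475 / 1000
= 46.9127 mGal

46.9127


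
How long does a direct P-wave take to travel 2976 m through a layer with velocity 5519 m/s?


t = x / V
= 2976 / 5519
= 0.5392 s

0.5392


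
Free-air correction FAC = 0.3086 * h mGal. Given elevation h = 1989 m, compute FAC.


FAC = 0.3086 * h
= 0.3086 * 1989
= 613.8054 mGal

613.8054


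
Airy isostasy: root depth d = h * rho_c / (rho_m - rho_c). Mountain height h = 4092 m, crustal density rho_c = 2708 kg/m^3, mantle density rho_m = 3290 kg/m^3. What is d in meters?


rho_m - rho_c = 3290 - 2708 = 582
d = 4092 * 2708 / 582
= 11081136 / 582
= 19039.75 m

19039.75


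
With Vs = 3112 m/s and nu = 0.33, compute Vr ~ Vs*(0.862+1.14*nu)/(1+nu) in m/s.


Numerator factor = 0.862 + 1.14*0.33 = 1.2382
Denominator = 1 + 0.33 = 1.33
Vr = 3112 * 1.2382 / 1.33 = 2897.2 m/s

2897.2


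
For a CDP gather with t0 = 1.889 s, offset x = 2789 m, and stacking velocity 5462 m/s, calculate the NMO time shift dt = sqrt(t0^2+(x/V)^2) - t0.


x/Vnmo = 2789/5462 = 0.510619
(x/Vnmo)^2 = 0.260732
t0^2 = 3.568321
sqrt(3.568321 + 0.260732) = 1.956797
dt = 1.956797 - 1.889 = 0.067797

0.067797


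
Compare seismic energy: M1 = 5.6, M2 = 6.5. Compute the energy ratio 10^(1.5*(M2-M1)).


M2 - M1 = 6.5 - 5.6 = 0.9
1.5 * 0.9 = 1.35
ratio = 10^1.35 = 22.39

22.39


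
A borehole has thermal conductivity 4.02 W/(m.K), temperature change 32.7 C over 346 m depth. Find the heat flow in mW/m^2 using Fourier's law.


q = k * dT / dz * 1000
= 4.02 * 32.7 / 346 * 1000
= 0.379925 * 1000
= 379.9249 mW/m^2

379.9249


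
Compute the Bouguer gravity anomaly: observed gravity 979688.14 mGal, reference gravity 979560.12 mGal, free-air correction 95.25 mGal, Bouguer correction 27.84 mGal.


BA = g_obs - g_ref + FAC - BC
= 979688.14 - 979560.12 + 95.25 - 27.84
= 195.43 mGal

195.43


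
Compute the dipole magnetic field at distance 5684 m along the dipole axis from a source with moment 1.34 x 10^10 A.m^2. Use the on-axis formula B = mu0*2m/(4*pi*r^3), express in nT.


m = 1.34 x 10^10 = 13400000000 A.m^2
2m = 26800000000 A.m^2
r^3 = 5684^3 = 183637853504
B = (4pi*10^-7) * 26800000000 / (4*pi * 183637853504) * 1e9
= 33677.873246 / 2307661325956.66 * 1e9
= 14.5939 nT

14.5939


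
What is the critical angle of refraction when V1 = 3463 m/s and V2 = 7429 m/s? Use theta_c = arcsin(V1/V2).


V1/V2 = 3463/7429 = 0.466146
theta_c = arcsin(0.466146) = 27.7844 degrees

27.7844


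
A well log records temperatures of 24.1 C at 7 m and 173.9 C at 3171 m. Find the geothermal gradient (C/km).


dT = 173.9 - 24.1 = 149.8 C
dz = 3171 - 7 = 3164 m
gradient = dT/dz * 1000 = 149.8/3164 * 1000 = 47.3451 C/km

47.3451


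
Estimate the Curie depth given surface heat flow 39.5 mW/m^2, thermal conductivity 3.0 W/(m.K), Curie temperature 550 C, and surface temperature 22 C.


T_Curie - T_surf = 550 - 22 = 528 C
Convert q to W/m^2: 39.5 mW/m^2 = 0.0395 W/m^2
d = 528 * 3.0 / 0.0395 = 40101.27 m

40101.27


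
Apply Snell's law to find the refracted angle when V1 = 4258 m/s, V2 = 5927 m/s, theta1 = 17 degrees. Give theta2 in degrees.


sin(theta1) = sin(17 deg) = 0.292372
sin(theta2) = V2/V1 * sin(theta1) = 5927/4258 * 0.292372 = 0.406972
theta2 = arcsin(0.406972) = 24.0148 degrees

24.0148


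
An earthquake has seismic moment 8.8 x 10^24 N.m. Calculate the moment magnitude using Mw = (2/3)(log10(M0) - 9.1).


log10(M0) = log10(8.8 x 10^24) = 24.9445
Mw = 2/3 * (24.9445 - 9.1)
= 2/3 * 15.8445
= 10.56

10.56


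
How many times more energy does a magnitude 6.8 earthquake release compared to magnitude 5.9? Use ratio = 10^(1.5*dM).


M2 - M1 = 6.8 - 5.9 = 0.9
1.5 * 0.9 = 1.35
ratio = 10^1.35 = 22.39

22.39


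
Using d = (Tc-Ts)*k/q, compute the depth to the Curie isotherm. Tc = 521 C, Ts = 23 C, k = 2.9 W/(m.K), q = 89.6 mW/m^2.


T_Curie - T_surf = 521 - 23 = 498 C
Convert q to W/m^2: 89.6 mW/m^2 = 0.0896 W/m^2
d = 498 * 2.9 / 0.0896 = 16118.3 m

16118.3


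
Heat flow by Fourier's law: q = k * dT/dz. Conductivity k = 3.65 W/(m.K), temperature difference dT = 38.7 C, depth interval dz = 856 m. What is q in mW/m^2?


q = k * dT / dz * 1000
= 3.65 * 38.7 / 856 * 1000
= 0.165018 * 1000
= 165.0175 mW/m^2

165.0175


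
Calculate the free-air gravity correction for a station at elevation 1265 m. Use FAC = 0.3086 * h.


FAC = 0.3086 * h
= 0.3086 * 1265
= 390.379 mGal

390.379


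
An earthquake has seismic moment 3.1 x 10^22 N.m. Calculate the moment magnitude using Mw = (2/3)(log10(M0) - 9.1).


log10(M0) = log10(3.1 x 10^22) = 22.4914
Mw = 2/3 * (22.4914 - 9.1)
= 2/3 * 13.3914
= 8.93

8.93


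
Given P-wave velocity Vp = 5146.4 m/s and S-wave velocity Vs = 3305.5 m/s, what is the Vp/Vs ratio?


Vp/Vs = 5146.4 / 3305.5
= 1.5569

1.5569


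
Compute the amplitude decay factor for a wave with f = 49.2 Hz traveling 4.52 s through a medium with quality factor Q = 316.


pi*f*t/Q = pi*49.2*4.52/316 = 2.210886
A/A0 = exp(-2.210886) = 0.109604

0.109604


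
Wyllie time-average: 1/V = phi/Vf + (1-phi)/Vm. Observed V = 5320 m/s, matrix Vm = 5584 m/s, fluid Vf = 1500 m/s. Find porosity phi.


1/V - 1/Vm = 1/5320 - 1/5584 = 8.89e-06
1/Vf - 1/Vm = 1/1500 - 1/5584 = 0.00048758
phi = 8.89e-06 / 0.00048758 = 0.0182

0.0182


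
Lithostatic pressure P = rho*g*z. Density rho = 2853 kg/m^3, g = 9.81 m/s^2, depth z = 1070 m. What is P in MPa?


P = rho * g * z / 1e6
= 2853 * 9.81 * 1070 / 1e6
= 29947085.1 / 1e6
= 29.9471 MPa

29.9471


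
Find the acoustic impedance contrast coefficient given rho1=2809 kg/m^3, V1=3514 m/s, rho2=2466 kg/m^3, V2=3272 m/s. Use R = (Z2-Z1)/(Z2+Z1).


Z1 = 2809 * 3514 = 9870826
Z2 = 2466 * 3272 = 8068752
R = (8068752 - 9870826) / (8068752 + 9870826) = -1802074 / 17939578 = -0.1005

-0.1005


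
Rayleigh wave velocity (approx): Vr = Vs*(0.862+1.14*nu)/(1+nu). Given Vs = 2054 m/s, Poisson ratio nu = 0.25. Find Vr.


Numerator factor = 0.862 + 1.14*0.25 = 1.147
Denominator = 1 + 0.25 = 1.25
Vr = 2054 * 1.147 / 1.25 = 1884.75 m/s

1884.75


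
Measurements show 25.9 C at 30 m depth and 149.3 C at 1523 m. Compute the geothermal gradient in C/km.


dT = 149.3 - 25.9 = 123.4 C
dz = 1523 - 30 = 1493 m
gradient = dT/dz * 1000 = 123.4/1493 * 1000 = 82.6524 C/km

82.6524


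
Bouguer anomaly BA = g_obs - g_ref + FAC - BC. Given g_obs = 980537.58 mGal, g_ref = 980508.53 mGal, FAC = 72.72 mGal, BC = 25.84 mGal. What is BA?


BA = g_obs - g_ref + FAC - BC
= 980537.58 - 980508.53 + 72.72 - 25.84
= 75.93 mGal

75.93


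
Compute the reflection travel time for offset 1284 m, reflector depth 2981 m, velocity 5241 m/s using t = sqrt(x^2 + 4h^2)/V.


x^2 + 4h^2 = 1284^2 + 4*2981^2 = 1648656 + 35545444 = 37194100
sqrt(37194100) = 6098.6966
t = 6098.6966 / 5241 = 1.1637 s

1.1637


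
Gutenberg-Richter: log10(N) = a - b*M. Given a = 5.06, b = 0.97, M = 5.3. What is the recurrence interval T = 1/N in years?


log10(N) = 5.06 - 0.97*5.3 = -0.081
N = 10^-0.081 = 0.829851
T = 1/N = 1/0.829851 = 1.205 years

1.205


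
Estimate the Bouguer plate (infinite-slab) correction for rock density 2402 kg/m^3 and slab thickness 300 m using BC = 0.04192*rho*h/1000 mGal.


BC = 0.04192 * rho * h / 1000
= 0.04192 * 2402 * 300 / 1000
= 30.2076 mGal

30.2076


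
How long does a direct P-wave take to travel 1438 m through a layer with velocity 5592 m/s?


t = x / V
= 1438 / 5592
= 0.2572 s

0.2572


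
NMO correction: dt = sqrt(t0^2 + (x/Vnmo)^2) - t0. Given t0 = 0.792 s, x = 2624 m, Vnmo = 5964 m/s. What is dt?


x/Vnmo = 2624/5964 = 0.439973
(x/Vnmo)^2 = 0.193576
t0^2 = 0.627264
sqrt(0.627264 + 0.193576) = 0.906002
dt = 0.906002 - 0.792 = 0.114002

0.114002


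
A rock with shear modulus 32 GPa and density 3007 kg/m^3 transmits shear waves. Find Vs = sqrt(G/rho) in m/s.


Convert G to Pa: G = 32e9 Pa
Compute G/rho = 32e9 / 3007 = 10641835.7167
Vs = sqrt(10641835.7167) = 3262.18 m/s

3262.18


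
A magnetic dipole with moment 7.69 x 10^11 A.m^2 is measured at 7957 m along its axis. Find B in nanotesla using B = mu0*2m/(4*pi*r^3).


m = 7.69 x 10^11 = 769000000000 A.m^2
2m = 1538000000000 A.m^2
r^3 = 7957^3 = 503788296493
B = (4pi*10^-7) * 1538000000000 / (4*pi * 503788296493) * 1e9
= 1932707.800488 / 6330790444907.7 * 1e9
= 305.287 nT

305.287


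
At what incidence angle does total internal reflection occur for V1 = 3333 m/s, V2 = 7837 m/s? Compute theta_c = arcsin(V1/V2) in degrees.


V1/V2 = 3333/7837 = 0.42529
theta_c = arcsin(0.42529) = 25.169 degrees

25.169


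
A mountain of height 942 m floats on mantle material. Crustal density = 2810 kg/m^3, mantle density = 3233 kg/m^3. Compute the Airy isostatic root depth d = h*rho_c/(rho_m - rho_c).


rho_m - rho_c = 3233 - 2810 = 423
d = 942 * 2810 / 423
= 2647020 / 423
= 6257.73 m

6257.73


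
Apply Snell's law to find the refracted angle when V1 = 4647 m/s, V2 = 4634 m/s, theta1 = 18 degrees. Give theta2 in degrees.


sin(theta1) = sin(18 deg) = 0.309017
sin(theta2) = V2/V1 * sin(theta1) = 4634/4647 * 0.309017 = 0.308153
theta2 = arcsin(0.308153) = 17.9479 degrees

17.9479


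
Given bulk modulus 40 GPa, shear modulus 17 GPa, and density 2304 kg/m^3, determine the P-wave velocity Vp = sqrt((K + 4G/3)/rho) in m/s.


First compute the effective modulus:
K + 4G/3 = 40e9 + 4*17e9/3 = 62666666666.67 Pa
Then divide by density:
62666666666.67 / 2304 = 27199074.0741 Pa/(kg/m^3)
Take the square root:
Vp = sqrt(27199074.0741) = 5215.27 m/s

5215.27


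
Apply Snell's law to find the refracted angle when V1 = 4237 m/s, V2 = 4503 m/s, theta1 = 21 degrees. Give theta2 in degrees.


sin(theta1) = sin(21 deg) = 0.358368
sin(theta2) = V2/V1 * sin(theta1) = 4503/4237 * 0.358368 = 0.380866
theta2 = arcsin(0.380866) = 22.3874 degrees

22.3874


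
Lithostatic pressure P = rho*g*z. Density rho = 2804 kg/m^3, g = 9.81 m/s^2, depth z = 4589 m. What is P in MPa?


P = rho * g * z / 1e6
= 2804 * 9.81 * 4589 / 1e6
= 126230724.36 / 1e6
= 126.2307 MPa

126.2307


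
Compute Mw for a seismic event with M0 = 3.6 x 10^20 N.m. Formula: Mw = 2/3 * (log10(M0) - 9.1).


log10(M0) = log10(3.6 x 10^20) = 20.5563
Mw = 2/3 * (20.5563 - 9.1)
= 2/3 * 11.4563
= 7.64

7.64


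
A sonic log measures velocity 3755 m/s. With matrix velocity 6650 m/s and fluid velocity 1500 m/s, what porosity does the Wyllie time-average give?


1/V - 1/Vm = 1/3755 - 1/6650 = 0.00011594
1/Vf - 1/Vm = 1/1500 - 1/6650 = 0.00051629
phi = 0.00011594 / 0.00051629 = 0.2246

0.2246


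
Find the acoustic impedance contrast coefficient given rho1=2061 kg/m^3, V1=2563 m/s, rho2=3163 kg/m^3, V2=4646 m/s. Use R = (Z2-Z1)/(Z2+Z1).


Z1 = 2061 * 2563 = 5282343
Z2 = 3163 * 4646 = 14695298
R = (14695298 - 5282343) / (14695298 + 5282343) = 9412955 / 19977641 = 0.4712

0.4712


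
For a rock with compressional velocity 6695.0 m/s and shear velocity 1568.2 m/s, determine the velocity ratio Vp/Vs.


Vp/Vs = 6695.0 / 1568.2
= 4.2692

4.2692


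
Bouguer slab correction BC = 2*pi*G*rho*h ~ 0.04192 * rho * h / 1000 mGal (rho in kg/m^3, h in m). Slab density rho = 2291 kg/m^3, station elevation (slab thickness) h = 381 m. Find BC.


BC = 0.04192 * rho * h / 1000
= 0.04192 * 2291 * 381 / 1000
= 36.5908 mGal

36.5908


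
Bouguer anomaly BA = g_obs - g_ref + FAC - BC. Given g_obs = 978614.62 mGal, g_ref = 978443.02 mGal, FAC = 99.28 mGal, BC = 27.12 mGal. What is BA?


BA = g_obs - g_ref + FAC - BC
= 978614.62 - 978443.02 + 99.28 - 27.12
= 243.76 mGal

243.76


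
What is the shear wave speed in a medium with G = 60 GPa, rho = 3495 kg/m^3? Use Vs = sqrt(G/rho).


Convert G to Pa: G = 60e9 Pa
Compute G/rho = 60e9 / 3495 = 17167381.9742
Vs = sqrt(17167381.9742) = 4143.35 m/s

4143.35


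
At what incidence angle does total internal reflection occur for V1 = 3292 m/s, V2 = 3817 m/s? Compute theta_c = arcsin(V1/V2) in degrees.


V1/V2 = 3292/3817 = 0.862457
theta_c = arcsin(0.862457) = 59.5936 degrees

59.5936


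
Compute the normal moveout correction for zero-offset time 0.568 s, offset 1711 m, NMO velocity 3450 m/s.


x/Vnmo = 1711/3450 = 0.495942
(x/Vnmo)^2 = 0.245958
t0^2 = 0.322624
sqrt(0.322624 + 0.245958) = 0.754044
dt = 0.754044 - 0.568 = 0.186044

0.186044


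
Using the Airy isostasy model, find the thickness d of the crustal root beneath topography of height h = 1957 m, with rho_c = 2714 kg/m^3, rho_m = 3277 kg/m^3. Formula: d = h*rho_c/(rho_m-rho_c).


rho_m - rho_c = 3277 - 2714 = 563
d = 1957 * 2714 / 563
= 5311298 / 563
= 9433.92 m

9433.92


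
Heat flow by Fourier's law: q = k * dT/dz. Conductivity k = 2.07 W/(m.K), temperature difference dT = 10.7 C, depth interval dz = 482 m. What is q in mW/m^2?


q = k * dT / dz * 1000
= 2.07 * 10.7 / 482 * 1000
= 0.045952 * 1000
= 45.9523 mW/m^2

45.9523


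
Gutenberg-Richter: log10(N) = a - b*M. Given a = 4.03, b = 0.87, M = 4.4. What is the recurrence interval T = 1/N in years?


log10(N) = 4.03 - 0.87*4.4 = 0.202
N = 10^0.202 = 1.592209
T = 1/N = 1/1.592209 = 0.6281 years

0.6281


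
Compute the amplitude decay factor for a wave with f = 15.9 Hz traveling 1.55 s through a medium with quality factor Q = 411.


pi*f*t/Q = pi*15.9*1.55/411 = 0.188381
A/A0 = exp(-0.188381) = 0.828299

0.828299


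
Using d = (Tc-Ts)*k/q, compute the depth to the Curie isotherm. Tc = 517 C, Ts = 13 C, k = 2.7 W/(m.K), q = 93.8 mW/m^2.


T_Curie - T_surf = 517 - 13 = 504 C
Convert q to W/m^2: 93.8 mW/m^2 = 0.0938 W/m^2
d = 504 * 2.7 / 0.0938 = 14507.46 m

14507.46


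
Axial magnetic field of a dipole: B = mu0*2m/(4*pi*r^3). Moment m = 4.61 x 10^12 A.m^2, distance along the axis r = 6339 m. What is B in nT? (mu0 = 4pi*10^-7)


m = 4.61 x 10^12 = 4610000000000 A.m^2
2m = 9220000000000 A.m^2
r^3 = 6339^3 = 254719536219
B = (4pi*10^-7) * 9220000000000 / (4*pi * 254719536219) * 1e9
= 11586193.706439 / 3200900094845.64 * 1e9
= 3619.6674 nT

3619.6674


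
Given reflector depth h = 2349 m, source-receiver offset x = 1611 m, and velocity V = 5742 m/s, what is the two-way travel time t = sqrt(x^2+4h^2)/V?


x^2 + 4h^2 = 1611^2 + 4*2349^2 = 2595321 + 22071204 = 24666525
sqrt(24666525) = 4966.5405
t = 4966.5405 / 5742 = 0.8649 s

0.8649


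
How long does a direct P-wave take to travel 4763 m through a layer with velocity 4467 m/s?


t = x / V
= 4763 / 4467
= 1.0663 s

1.0663


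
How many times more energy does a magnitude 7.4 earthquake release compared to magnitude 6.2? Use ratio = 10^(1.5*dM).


M2 - M1 = 7.4 - 6.2 = 1.2
1.5 * 1.2 = 1.8
ratio = 10^1.8 = 63.1

63.1


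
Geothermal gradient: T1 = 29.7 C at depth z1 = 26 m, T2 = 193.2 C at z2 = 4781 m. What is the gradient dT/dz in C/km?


dT = 193.2 - 29.7 = 163.5 C
dz = 4781 - 26 = 4755 m
gradient = dT/dz * 1000 = 163.5/4755 * 1000 = 34.3849 C/km

34.3849


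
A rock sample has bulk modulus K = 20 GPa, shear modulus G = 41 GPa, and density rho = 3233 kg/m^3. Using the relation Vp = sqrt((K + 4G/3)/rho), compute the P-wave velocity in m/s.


First compute the effective modulus:
K + 4G/3 = 20e9 + 4*41e9/3 = 74666666666.67 Pa
Then divide by density:
74666666666.67 / 3233 = 23095164.4499 Pa/(kg/m^3)
Take the square root:
Vp = sqrt(23095164.4499) = 4805.74 m/s

4805.74


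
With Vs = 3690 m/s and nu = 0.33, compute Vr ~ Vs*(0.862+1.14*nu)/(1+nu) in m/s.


Numerator factor = 0.862 + 1.14*0.33 = 1.2382
Denominator = 1 + 0.33 = 1.33
Vr = 3690 * 1.2382 / 1.33 = 3435.31 m/s

3435.31


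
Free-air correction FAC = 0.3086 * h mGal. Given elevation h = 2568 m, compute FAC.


FAC = 0.3086 * h
= 0.3086 * 2568
= 792.4848 mGal

792.4848


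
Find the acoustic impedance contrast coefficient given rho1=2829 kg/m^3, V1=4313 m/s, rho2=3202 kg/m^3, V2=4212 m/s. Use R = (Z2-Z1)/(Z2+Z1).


Z1 = 2829 * 4313 = 12201477
Z2 = 3202 * 4212 = 13486824
R = (13486824 - 12201477) / (13486824 + 12201477) = 1285347 / 25688301 = 0.05

0.05


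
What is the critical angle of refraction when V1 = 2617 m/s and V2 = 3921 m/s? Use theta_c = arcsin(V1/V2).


V1/V2 = 2617/3921 = 0.667432
theta_c = arcsin(0.667432) = 41.8692 degrees

41.8692


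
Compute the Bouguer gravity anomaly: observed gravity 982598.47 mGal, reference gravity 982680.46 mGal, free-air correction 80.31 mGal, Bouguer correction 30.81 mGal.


BA = g_obs - g_ref + FAC - BC
= 982598.47 - 982680.46 + 80.31 - 30.81
= -32.49 mGal

-32.49


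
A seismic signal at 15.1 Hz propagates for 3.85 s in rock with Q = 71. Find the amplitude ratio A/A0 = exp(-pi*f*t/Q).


pi*f*t/Q = pi*15.1*3.85/71 = 2.572345
A/A0 = exp(-2.572345) = 0.076356

0.076356


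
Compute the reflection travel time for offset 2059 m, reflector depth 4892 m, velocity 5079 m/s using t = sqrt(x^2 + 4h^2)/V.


x^2 + 4h^2 = 2059^2 + 4*4892^2 = 4239481 + 95726656 = 99966137
sqrt(99966137) = 9998.3067
t = 9998.3067 / 5079 = 1.9686 s

1.9686


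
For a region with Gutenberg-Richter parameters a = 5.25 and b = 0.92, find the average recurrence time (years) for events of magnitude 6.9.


log10(N) = 5.25 - 0.92*6.9 = -1.098
N = 10^-1.098 = 0.079799
T = 1/N = 1/0.079799 = 12.5314 years

12.5314


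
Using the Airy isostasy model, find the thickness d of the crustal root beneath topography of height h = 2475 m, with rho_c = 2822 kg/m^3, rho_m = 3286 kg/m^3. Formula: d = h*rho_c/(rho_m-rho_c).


rho_m - rho_c = 3286 - 2822 = 464
d = 2475 * 2822 / 464
= 6984450 / 464
= 15052.69 m

15052.69


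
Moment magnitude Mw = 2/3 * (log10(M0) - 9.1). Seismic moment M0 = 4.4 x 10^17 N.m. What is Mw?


log10(M0) = log10(4.4 x 10^17) = 17.6435
Mw = 2/3 * (17.6435 - 9.1)
= 2/3 * 8.5435
= 5.7

5.7


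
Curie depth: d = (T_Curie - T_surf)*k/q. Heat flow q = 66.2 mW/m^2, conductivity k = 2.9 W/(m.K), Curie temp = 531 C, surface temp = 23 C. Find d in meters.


T_Curie - T_surf = 531 - 23 = 508 C
Convert q to W/m^2: 66.2 mW/m^2 = 0.0662 W/m^2
d = 508 * 2.9 / 0.0662 = 22253.78 m

22253.78


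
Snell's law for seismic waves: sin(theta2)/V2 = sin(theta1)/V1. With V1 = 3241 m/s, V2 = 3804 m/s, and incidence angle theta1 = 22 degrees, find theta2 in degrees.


sin(theta1) = sin(22 deg) = 0.374607
sin(theta2) = V2/V1 * sin(theta1) = 3804/3241 * 0.374607 = 0.43968
theta2 = arcsin(0.43968) = 26.0835 degrees

26.0835
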